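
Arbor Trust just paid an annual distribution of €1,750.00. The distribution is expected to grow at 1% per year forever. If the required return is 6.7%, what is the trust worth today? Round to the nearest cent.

D₁ = D₀ × (1 + g) = €1,750.00 × 1.01 = €1,767.5000
Growing perpetuity: P = D₁ / (r − g) = €1,767.5000 / (0.067 − 0.01) = €31,008.77

€31008.77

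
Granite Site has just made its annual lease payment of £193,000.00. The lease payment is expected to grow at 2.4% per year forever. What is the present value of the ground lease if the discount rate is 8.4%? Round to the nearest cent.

£3293866.67

D₁ = D₀ × (1 + g) = £193,000.00 × 1.024 = £197,632.0000
Growing perpetuity: P = D₁ / (r − g) = £197,632.0000 / (0.084 − 0.024) = £3,293,866.67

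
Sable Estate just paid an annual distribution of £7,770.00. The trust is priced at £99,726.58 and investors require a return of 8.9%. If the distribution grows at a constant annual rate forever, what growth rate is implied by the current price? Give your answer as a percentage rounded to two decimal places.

1.03%

P = D₀(1+g)/(r−g) ⇒ P(r−g) = D₀(1+g) ⇒ g(P+D₀) = P·r − D₀
g = (P·r − D₀)/(P + D₀) = (£99,726.58×0.089 − £7,770.00) / (£99,726.58 + £7,770.00) = 0.010286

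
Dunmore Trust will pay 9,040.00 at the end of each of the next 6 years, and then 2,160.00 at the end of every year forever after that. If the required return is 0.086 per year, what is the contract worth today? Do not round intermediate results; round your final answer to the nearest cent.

56350.96

PV of 6-year annuity: 9,040.00 × [1 − (1+0.086)^−6] / 0.086 = 41040.92308
Perpetuity value at year 6: 2,160.00 / 0.086 = 25116.27907
PV of perpetuity: 25116.27907 / (1+0.086)^6 = 15310.04081
Total PV = 41040.92308 + 15310.04081 = 56350.96389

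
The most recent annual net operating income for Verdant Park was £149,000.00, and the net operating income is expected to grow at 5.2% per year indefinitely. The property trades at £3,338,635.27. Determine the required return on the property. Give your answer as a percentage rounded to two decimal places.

9.89%

D₁ = £149,000.00 × 1.052 = £156,748.0000
P = D₁/(r − g) ⇒ r = D₁/P + g = £156,748.0000/£3,338,635.27 + 0.052 = 0.046950 + 0.052 = 0.098950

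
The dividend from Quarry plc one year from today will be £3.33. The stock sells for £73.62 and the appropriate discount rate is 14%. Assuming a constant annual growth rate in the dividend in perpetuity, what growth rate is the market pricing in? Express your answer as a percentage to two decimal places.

P = D₁/(r−g) ⇒ g = r − D₁/P = 0.14 − £3.33/£73.62 = 0.094768

9.48%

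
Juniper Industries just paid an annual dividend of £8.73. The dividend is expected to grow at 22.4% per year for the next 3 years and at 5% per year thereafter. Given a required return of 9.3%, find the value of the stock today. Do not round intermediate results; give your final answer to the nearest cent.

£332.36

D_1 = 10.68552
D_2 = 13.07908
D_3 = 16.00879
Terminal value at year 3: TV = D_3×(1+g_2)/(r−g_2) = 16.80923/0.043 = 390.91230
P_0 = D_1/(1+r)^1 + D_2/(1+r)^2 + D_3/(1+r)^3 + TV/(1+r)^3
    = 9.77632 + 10.94805 + 12.26021 + 299.37729 = 332.36188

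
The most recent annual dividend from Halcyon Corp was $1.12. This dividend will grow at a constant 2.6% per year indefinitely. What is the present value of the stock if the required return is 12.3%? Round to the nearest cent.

D₁ = D₀ × (1 + g) = $1.12 × 1.026 = $1.1491
Growing perpetuity: P = D₁ / (r − g) = $1.1491 / (0.123 − 0.026) = $11.85

$11.85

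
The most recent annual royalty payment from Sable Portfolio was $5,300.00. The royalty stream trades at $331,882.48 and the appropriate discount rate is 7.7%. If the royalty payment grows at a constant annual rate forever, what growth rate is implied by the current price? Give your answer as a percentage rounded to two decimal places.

6.01%

P = D₀(1+g)/(r−g) ⇒ P(r−g) = D₀(1+g) ⇒ g(P+D₀) = P·r − D₀
g = (P·r − D₀)/(P + D₀) = ($331,882.48×0.077 − $5,300.00) / ($331,882.48 + $5,300.00) = 0.060071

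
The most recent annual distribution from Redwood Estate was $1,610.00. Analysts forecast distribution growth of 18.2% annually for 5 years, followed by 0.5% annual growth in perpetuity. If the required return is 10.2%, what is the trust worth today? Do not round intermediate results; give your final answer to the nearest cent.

D_1 = 1903.02000
D_2 = 2249.36964
D_3 = 2658.75491
D_4 = 3142.64831
D_5 = 3714.61030
Terminal value at year 5: TV = D_5×(1+g_2)/(r−g_2) = 3733.18335/0.097 = 38486.42632
P_0 = D_1/(1+r)^1 + D_2/(1+r)^2 + D_3/(1+r)^3 + D_4/(1+r)^4 + D_5/(1+r)^5 + TV/(1+r)^5
    = 1726.87840 + 1852.24163 + 1986.70563 + 2130.93108 + 2285.62662 + 23680.97687 = 33663.36024

$33663.36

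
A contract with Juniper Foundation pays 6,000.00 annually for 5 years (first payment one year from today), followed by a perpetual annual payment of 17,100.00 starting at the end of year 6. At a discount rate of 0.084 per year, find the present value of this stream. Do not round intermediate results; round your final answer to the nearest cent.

PV of 5-year annuity: 6,000.00 × [1 − (1+0.084)^−5] / 0.084 = 23705.81136
Perpetuity value at year 5: 17,100.00 / 0.084 = 203571.42857
PV of perpetuity: 203571.42857 / (1+0.084)^5 = 136009.86618
Total PV = 23705.81136 + 136009.86618 = 159715.67755

159715.68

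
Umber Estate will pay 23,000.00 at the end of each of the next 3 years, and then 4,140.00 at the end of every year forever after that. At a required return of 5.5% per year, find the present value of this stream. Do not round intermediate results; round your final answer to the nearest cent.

PV of 3-year annuity: 23,000.00 × [1 − (1+0.055)^−3] / 0.055 = 62052.46770
Perpetuity value at year 3: 4,140.00 / 0.055 = 75272.72727
PV of perpetuity: 75272.72727 / (1+0.055)^3 = 64103.28309
Total PV = 62052.46770 + 64103.28309 = 126155.75079

126155.75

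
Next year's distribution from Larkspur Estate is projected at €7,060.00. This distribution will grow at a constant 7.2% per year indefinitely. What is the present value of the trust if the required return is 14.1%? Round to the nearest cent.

Growing perpetuity: P = D₁ / (r − g) = €7,060.0000 / (0.141 − 0.072) = €102,318.84

€102318.84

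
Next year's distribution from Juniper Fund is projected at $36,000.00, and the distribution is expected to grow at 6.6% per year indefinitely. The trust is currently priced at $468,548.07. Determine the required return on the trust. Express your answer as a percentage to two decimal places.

14.28%

P = D₁/(r − g) ⇒ r = D₁/P + g = $36,000.0000/$468,548.07 + 0.066 = 0.076833 + 0.066 = 0.142833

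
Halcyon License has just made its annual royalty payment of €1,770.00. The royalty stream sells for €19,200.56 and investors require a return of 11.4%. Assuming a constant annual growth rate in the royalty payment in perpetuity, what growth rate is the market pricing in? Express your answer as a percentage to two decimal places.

P = D₀(1+g)/(r−g) ⇒ P(r−g) = D₀(1+g) ⇒ g(P+D₀) = P·r − D₀
g = (P·r − D₀)/(P + D₀) = (€19,200.56×0.114 − €1,770.00) / (€19,200.56 + €1,770.00) = 0.019974

2.00%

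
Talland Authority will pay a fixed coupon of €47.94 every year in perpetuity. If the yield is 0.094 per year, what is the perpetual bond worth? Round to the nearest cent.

Level perpetuity: PV = C / r = €47.94 / 0.094 = €510.00

€510.00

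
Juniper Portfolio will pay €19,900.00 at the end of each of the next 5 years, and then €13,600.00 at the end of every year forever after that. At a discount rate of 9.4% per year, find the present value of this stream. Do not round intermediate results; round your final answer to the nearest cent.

€168933.42

PV of 5-year annuity: €19,900.00 × [1 − (1+0.094)^−5] / 0.094 = 76607.33384
Perpetuity value at year 5: €13,600.00 / 0.094 = 144680.85106
PV of perpetuity: 144680.85106 / (1+0.094)^5 = 92326.09025
Total PV = 76607.33384 + 92326.09025 = 168933.42409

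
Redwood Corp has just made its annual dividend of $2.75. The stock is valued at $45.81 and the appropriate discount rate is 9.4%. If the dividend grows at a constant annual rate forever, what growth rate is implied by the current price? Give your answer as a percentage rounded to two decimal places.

P = D₀(1+g)/(r−g) ⇒ P(r−g) = D₀(1+g) ⇒ g(P+D₀) = P·r − D₀
g = (P·r − D₀)/(P + D₀) = ($45.81×0.094 − $2.75) / ($45.81 + $2.75) = 0.032046

3.20%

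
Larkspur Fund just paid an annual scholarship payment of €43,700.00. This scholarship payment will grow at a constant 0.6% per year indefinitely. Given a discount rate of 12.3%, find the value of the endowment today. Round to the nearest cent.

D₁ = D₀ × (1 + g) = €43,700.00 × 1.006 = €43,962.2000
Growing perpetuity: P = D₁ / (r − g) = €43,962.2000 / (0.123 − 0.006) = €375,745.30

€375745.30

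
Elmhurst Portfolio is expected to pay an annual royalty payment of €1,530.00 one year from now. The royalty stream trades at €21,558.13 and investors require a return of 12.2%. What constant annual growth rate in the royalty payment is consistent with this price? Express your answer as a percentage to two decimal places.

5.10%

P = D₁/(r−g) ⇒ g = r − D₁/P = 0.122 − €1,530.00/€21,558.13 = 0.051029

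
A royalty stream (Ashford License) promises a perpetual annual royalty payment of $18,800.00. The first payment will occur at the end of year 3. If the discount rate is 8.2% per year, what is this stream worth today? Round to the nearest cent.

$195834.62

Value at end of year 2: C / r = $18,800.00 / 0.082 = $229,268.2927
Discount to today: PV = $229,268.2927 / (1 + 0.082)^2 = $229,268.2927 / 1.170724 = $195,834.62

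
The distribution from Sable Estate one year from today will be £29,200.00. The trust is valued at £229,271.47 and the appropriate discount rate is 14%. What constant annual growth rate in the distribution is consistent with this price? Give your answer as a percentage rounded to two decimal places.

P = D₁/(r−g) ⇒ g = r − D₁/P = 0.14 − £29,200.00/£229,271.47 = 0.012640

1.26%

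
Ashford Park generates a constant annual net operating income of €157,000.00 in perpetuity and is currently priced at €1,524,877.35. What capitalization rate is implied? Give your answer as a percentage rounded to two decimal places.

P = C/r ⇒ r = C/P = €157,000.00/€1,524,877.35 = 0.102959

10.30%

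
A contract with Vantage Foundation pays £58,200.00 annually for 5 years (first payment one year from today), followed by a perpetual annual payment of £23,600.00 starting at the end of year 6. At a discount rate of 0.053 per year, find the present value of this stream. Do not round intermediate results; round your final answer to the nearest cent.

£593848.73

PV of 5-year annuity: £58,200.00 × [1 − (1+0.053)^−5] / 0.053 = 249899.55365
Perpetuity value at year 5: £23,600.00 / 0.053 = 445283.01887
PV of perpetuity: 445283.01887 / (1+0.053)^5 = 343949.17924
Total PV = 249899.55365 + 343949.17924 = 593848.73289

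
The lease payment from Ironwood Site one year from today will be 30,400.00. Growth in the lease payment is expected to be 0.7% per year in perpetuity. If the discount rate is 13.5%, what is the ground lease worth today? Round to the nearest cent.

Growing perpetuity: P = D₁ / (r − g) = 30,400.0000 / (0.135 − 0.007) = 237,500.00

237500.00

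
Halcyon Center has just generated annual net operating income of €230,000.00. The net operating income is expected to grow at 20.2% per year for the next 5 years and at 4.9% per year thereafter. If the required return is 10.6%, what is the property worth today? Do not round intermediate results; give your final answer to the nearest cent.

€7904087.39

D_1 = 276460.00000
D_2 = 332304.92000
D_3 = 399430.51384
D_4 = 480115.47764
D_5 = 577098.80412
Terminal value at year 5: TV = D_5×(1+g_2)/(r−g_2) = 605376.64552/0.057 = 10620642.90386
P_0 = D_1/(1+r)^1 + D_2/(1+r)^2 + D_3/(1+r)^3 + D_4/(1+r)^4 + D_5/(1+r)^5 + TV/(1+r)^5
    = 249963.83363 + 271660.51359 + 295240.44967 + 320867.10714 + 348718.13995 + 6417637.34755 = 7904087.39154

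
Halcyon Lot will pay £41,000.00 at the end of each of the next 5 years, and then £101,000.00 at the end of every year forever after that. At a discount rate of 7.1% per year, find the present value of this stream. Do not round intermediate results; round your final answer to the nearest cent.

PV of 5-year annuity: £41,000.00 × [1 − (1+0.071)^−5] / 0.071 = 167658.93859
Perpetuity value at year 5: £101,000.00 / 0.071 = 1422535.21127
PV of perpetuity: 1422535.21127 / (1+0.071)^5 = 1009521.72841
Total PV = 167658.93859 + 1009521.72841 = 1177180.66700

£1177180.67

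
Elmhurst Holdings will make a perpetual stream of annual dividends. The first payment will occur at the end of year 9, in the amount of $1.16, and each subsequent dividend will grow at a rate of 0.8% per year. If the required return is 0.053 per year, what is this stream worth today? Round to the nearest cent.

Value at end of year 8: C₁ / (r − g) = $1.16 / (0.053 − 0.008) = $25.7778
Discount to today: PV = $25.7778 / (1 + 0.053)^8 = $25.7778 / 1.511565 = $17.05

$17.05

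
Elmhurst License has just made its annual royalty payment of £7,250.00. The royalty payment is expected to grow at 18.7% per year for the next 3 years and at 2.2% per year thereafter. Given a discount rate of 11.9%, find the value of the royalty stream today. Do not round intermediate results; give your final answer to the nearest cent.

£115677.84

D_1 = 8605.75000
D_2 = 10215.02525
D_3 = 12125.23497
Terminal value at year 3: TV = D_3×(1+g_2)/(r−g_2) = 12391.99014/0.097 = 127752.47568
P_0 = D_1/(1+r)^1 + D_2/(1+r)^2 + D_3/(1+r)^3 + TV/(1+r)^3
    = 7690.57194 + 8157.91679 + 8653.66151 + 91175.69141 = 115677.84166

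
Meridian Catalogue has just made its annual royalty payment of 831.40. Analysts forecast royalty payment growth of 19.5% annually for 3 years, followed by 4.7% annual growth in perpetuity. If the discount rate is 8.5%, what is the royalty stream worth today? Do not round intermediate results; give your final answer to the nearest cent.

D_1 = 993.52300
D_2 = 1187.25998
D_3 = 1418.77568
Terminal value at year 3: TV = D_3×(1+g_2)/(r−g_2) = 1485.45814/0.038 = 39091.00366
P_0 = D_1/(1+r)^1 + D_2/(1+r)^2 + D_3/(1+r)^3 + TV/(1+r)^3
    = 915.68940 + 1008.52427 + 1110.77097 + 30604.66334 = 33639.64799

33639.65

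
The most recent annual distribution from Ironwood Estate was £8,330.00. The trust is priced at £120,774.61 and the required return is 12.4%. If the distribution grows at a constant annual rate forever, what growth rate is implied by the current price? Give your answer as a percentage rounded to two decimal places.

P = D₀(1+g)/(r−g) ⇒ P(r−g) = D₀(1+g) ⇒ g(P+D₀) = P·r − D₀
g = (P·r − D₀)/(P + D₀) = (£120,774.61×0.124 − £8,330.00) / (£120,774.61 + £8,330.00) = 0.051478

5.15%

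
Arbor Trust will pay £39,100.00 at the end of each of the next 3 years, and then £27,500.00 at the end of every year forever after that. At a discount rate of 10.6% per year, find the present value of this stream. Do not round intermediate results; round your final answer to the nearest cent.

PV of 3-year annuity: £39,100.00 × [1 − (1+0.106)^−3] / 0.106 = 96217.91875
Perpetuity value at year 3: £27,500.00 / 0.106 = 259433.96226
PV of perpetuity: 259433.96226 / (1+0.106)^3 = 191761.51301
Total PV = 96217.91875 + 191761.51301 = 287979.43177

£287979.43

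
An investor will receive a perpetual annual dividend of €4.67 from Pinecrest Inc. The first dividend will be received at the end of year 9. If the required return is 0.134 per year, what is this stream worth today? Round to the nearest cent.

Value at end of year 8: C / r = €4.67 / 0.134 = €34.8507
Discount to today: PV = €34.8507 / (1 + 0.134)^8 = €34.8507 / 2.734667 = €12.74

€12.74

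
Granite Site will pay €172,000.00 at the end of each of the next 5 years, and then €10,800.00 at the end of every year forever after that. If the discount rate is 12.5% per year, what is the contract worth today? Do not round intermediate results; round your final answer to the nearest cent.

PV of 5-year annuity: €172,000.00 × [1 − (1+0.125)^−5] / 0.125 = 612417.75475
Perpetuity value at year 5: €10,800.00 / 0.125 = 86400.00000
PV of perpetuity: 86400.00000 / (1+0.125)^5 = 47945.86191
Total PV = 612417.75475 + 47945.86191 = 660363.61666

€660363.62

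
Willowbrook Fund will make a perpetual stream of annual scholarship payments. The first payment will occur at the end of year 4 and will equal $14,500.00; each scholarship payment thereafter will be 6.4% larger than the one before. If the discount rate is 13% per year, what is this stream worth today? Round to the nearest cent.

$152261.02

Value at end of year 3: C₁ / (r − g) = $14,500.00 / (0.13 − 0.064) = $219,696.9697
Discount to today: PV = $219,696.9697 / (1 + 0.13)^3 = $219,696.9697 / 1.442897 = $152,261.02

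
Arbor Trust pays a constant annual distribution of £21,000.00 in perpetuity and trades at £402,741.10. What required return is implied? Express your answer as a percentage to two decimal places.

P = C/r ⇒ r = C/P = £21,000.00/£402,741.10 = 0.052143

5.21%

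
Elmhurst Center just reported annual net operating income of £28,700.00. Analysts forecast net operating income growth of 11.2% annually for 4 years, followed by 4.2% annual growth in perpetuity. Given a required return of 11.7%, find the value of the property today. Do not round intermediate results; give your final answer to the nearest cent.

£505168.05

D_1 = 31914.40000
D_2 = 35488.81280
D_3 = 39463.55983
D_4 = 43883.47853
Terminal value at year 4: TV = D_4×(1+g_2)/(r−g_2) = 45726.58463/0.075 = 609687.79511
P_0 = D_1/(1+r)^1 + D_2/(1+r)^2 + D_3/(1+r)^3 + D_4/(1+r)^4 + TV/(1+r)^4
    = 28571.53089 + 28443.63684 + 28316.31527 + 28189.56364 + 391647.00416 = 505168.05080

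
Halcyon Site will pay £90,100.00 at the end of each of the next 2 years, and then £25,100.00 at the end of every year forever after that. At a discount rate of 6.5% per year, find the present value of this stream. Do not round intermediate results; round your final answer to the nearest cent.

£504494.56

PV of 2-year annuity: £90,100.00 × [1 − (1+0.065)^−2] / 0.065 = 164038.44034
Perpetuity value at year 2: £25,100.00 / 0.065 = 386153.84615
PV of perpetuity: 386153.84615 / (1+0.065)^2 = 340456.12304
Total PV = 164038.44034 + 340456.12304 = 504494.56338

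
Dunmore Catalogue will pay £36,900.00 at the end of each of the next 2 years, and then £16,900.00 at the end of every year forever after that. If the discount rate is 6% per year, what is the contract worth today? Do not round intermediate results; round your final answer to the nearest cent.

£318334.52

PV of 2-year annuity: £36,900.00 × [1 − (1+0.06)^−2] / 0.06 = 67652.18939
Perpetuity value at year 2: £16,900.00 / 0.06 = 281666.66667
PV of perpetuity: 281666.66667 / (1+0.06)^2 = 250682.33060
Total PV = 67652.18939 + 250682.33060 = 318334.52000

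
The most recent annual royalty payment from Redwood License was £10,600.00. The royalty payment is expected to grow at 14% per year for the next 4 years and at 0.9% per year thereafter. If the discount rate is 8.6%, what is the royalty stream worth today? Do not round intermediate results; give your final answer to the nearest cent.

£216597.17

D_1 = 12084.00000
D_2 = 13775.76000
D_3 = 15704.36640
D_4 = 17902.97770
Terminal value at year 4: TV = D_4×(1+g_2)/(r−g_2) = 18064.10450/0.077 = 234598.75968
P_0 = D_1/(1+r)^1 + D_2/(1+r)^2 + D_3/(1+r)^3 + D_4/(1+r)^4 + TV/(1+r)^4
    = 11127.07182 + 11680.35164 + 12261.14260 + 12870.81268 + 168657.79209 = 216597.17084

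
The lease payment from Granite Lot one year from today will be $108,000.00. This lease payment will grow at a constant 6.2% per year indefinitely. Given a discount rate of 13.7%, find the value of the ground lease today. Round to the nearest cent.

$1440000.00

Growing perpetuity: P = D₁ / (r − g) = $108,000.0000 / (0.137 − 0.062) = $1,440,000.00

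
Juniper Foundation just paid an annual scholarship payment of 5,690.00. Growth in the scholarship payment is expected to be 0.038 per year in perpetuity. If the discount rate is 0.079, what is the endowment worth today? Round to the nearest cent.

D₁ = D₀ × (1 + g) = 5,690.00 × 1.038 = 5,906.2200
Growing perpetuity: P = D₁ / (r − g) = 5,906.2200 / (0.079 − 0.038) = 144,054.15

144054.15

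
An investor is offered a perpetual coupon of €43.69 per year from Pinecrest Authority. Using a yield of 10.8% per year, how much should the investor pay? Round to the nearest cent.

€404.54

Level perpetuity: PV = C / r = €43.69 / 0.108 = €404.54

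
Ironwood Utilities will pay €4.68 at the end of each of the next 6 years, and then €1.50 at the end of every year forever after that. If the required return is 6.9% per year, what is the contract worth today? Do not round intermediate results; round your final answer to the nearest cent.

€36.94

PV of 6-year annuity: €4.68 × [1 − (1+0.069)^−6] / 0.069 = 22.37644
Perpetuity value at year 6: €1.50 / 0.069 = 21.73913
PV of perpetuity: 21.73913 / (1+0.069)^6 = 14.56720
Total PV = 22.37644 + 14.56720 = 36.94363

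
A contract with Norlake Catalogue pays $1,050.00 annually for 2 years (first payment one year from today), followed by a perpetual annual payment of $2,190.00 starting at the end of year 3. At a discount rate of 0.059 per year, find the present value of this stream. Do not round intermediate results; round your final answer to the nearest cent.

PV of 2-year annuity: $1,050.00 × [1 − (1+0.059)^−2] / 0.059 = 1927.76338
Perpetuity value at year 2: $2,190.00 / 0.059 = 37118.64407
PV of perpetuity: 37118.64407 / (1+0.059)^2 = 33097.88045
Total PV = 1927.76338 + 33097.88045 = 35025.64383

$35025.64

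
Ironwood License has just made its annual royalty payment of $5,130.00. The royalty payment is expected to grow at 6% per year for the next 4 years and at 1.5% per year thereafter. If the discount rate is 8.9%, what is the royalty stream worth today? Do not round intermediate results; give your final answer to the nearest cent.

$82352.91

D_1 = 5437.80000
D_2 = 5764.06800
D_3 = 6109.91208
D_4 = 6476.50680
Terminal value at year 4: TV = D_4×(1+g_2)/(r−g_2) = 6573.65441/0.074 = 88833.16766
P_0 = D_1/(1+r)^1 + D_2/(1+r)^2 + D_3/(1+r)^3 + D_4/(1+r)^4 + TV/(1+r)^4
    = 4993.38843 + 4860.41482 + 4730.98228 + 4604.99653 + 63163.12806 = 82352.91012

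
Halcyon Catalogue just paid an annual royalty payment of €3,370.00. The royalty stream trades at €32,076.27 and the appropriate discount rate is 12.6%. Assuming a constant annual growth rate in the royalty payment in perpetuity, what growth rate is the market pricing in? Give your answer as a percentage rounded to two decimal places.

1.89%

P = D₀(1+g)/(r−g) ⇒ P(r−g) = D₀(1+g) ⇒ g(P+D₀) = P·r − D₀
g = (P·r − D₀)/(P + D₀) = (€32,076.27×0.126 − €3,370.00) / (€32,076.27 + €3,370.00) = 0.018947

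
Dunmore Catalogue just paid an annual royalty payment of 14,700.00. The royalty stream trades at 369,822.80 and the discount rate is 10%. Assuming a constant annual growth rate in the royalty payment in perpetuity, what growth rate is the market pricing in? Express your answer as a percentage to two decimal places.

P = D₀(1+g)/(r−g) ⇒ P(r−g) = D₀(1+g) ⇒ g(P+D₀) = P·r − D₀
g = (P·r − D₀)/(P + D₀) = (369,822.80×0.1 − 14,700.00) / (369,822.80 + 14,700.00) = 0.057948

5.79%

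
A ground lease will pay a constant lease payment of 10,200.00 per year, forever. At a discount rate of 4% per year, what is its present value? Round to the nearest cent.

Level perpetuity: PV = C / r = 10,200.00 / 0.04 = 255,000.00

255000.00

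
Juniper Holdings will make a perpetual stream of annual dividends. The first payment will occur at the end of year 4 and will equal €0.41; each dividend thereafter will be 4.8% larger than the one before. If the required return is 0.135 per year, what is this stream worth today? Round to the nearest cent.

€3.22

Value at end of year 3: C₁ / (r − g) = €0.41 / (0.135 − 0.048) = €4.7126
Discount to today: PV = €4.7126 / (1 + 0.135)^3 = €4.7126 / 1.462135 = €3.22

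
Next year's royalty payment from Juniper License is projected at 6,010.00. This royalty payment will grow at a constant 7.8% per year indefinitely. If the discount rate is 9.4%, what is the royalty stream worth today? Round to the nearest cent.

375625.00

Growing perpetuity: P = D₁ / (r − g) = 6,010.0000 / (0.094 − 0.078) = 375,625.00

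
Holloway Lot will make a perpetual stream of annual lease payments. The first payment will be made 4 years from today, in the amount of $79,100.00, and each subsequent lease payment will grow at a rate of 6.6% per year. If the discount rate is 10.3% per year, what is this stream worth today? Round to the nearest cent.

Value at end of year 3: C₁ / (r − g) = $79,100.00 / (0.103 − 0.066) = $2,137,837.8378
Discount to today: PV = $2,137,837.8378 / (1 + 0.103)^3 = $2,137,837.8378 / 1.341920 = $1,593,119.02

$1593119.02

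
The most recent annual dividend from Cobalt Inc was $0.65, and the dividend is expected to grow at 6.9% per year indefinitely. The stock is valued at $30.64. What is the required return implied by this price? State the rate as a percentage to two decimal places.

D₁ = $0.65 × 1.069 = $0.6949
P = D₁/(r − g) ⇒ r = D₁/P + g = $0.6949/$30.64 + 0.069 = 0.022678 + 0.069 = 0.091678

9.17%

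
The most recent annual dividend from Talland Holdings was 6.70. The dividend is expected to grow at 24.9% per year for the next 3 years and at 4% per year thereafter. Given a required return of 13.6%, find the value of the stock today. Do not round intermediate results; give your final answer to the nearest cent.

120.84

D_1 = 8.36830
D_2 = 10.45201
D_3 = 13.05456
Terminal value at year 3: TV = D_3×(1+g_2)/(r−g_2) = 13.57674/0.096 = 141.42436
P_0 = D_1/(1+r)^1 + D_2/(1+r)^2 + D_3/(1+r)^3 + TV/(1+r)^3
    = 7.36646 + 8.09922 + 8.90486 + 96.46932 = 120.83986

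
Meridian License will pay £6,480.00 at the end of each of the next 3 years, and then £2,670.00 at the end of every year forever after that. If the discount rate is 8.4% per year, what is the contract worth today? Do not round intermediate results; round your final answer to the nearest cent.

PV of 3-year annuity: £6,480.00 × [1 − (1+0.084)^−3] / 0.084 = 16579.78835
Perpetuity value at year 3: £2,670.00 / 0.084 = 31785.71429
PV of perpetuity: 31785.71429 / (1+0.084)^3 = 24954.22742
Total PV = 16579.78835 + 24954.22742 = 41534.01577

£41534.02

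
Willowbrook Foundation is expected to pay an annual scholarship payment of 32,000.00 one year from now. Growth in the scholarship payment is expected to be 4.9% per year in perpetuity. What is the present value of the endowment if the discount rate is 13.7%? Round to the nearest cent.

Growing perpetuity: P = D₁ / (r − g) = 32,000.0000 / (0.137 − 0.049) = 363,636.36

363636.36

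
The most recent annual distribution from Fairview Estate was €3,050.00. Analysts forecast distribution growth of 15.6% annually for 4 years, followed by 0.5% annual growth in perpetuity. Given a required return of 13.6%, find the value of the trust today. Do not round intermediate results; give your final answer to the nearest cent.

D_1 = 3525.80000
D_2 = 4075.82480
D_3 = 4711.65347
D_4 = 5446.67141
Terminal value at year 4: TV = D_4×(1+g_2)/(r−g_2) = 5473.90477/0.131 = 41785.53257
P_0 = D_1/(1+r)^1 + D_2/(1+r)^2 + D_3/(1+r)^3 + D_4/(1+r)^4 + TV/(1+r)^4
    = 3103.69718 + 3158.33974 + 3213.94431 + 3270.52784 + 25090.69067 = 37837.19974

€37837.20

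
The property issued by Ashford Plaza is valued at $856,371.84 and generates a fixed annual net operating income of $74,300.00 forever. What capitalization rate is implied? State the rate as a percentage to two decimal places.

8.68%

P = C/r ⇒ r = C/P = $74,300.00/$856,371.84 = 0.086761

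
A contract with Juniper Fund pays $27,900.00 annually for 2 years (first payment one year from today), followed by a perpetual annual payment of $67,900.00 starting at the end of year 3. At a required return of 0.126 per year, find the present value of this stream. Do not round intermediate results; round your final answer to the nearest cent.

PV of 2-year annuity: $27,900.00 × [1 − (1+0.126)^−2] / 0.126 = 46783.28165
Perpetuity value at year 2: $67,900.00 / 0.126 = 538888.88889
PV of perpetuity: 538888.88889 / (1+0.126)^2 = 425032.80202
Total PV = 46783.28165 + 425032.80202 = 471816.08366

$471816.08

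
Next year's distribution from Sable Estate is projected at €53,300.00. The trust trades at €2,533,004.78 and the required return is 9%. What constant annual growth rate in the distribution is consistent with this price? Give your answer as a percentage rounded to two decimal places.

6.90%

P = D₁/(r−g) ⇒ g = r − D₁/P = 0.09 − €53,300.00/€2,533,004.78 = 0.068958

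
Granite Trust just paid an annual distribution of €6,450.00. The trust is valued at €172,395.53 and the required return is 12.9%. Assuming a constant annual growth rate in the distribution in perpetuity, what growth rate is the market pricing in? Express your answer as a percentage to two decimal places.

8.83%

P = D₀(1+g)/(r−g) ⇒ P(r−g) = D₀(1+g) ⇒ g(P+D₀) = P·r − D₀
g = (P·r − D₀)/(P + D₀) = (€172,395.53×0.129 − €6,450.00) / (€172,395.53 + €6,450.00) = 0.088283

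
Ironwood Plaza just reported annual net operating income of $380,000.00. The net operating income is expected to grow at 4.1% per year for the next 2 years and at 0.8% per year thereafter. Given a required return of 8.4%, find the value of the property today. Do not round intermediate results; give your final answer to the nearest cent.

D_1 = 395580.00000
D_2 = 411798.78000
Terminal value at year 2: TV = D_2×(1+g_2)/(r−g_2) = 415093.17024/0.076 = 5461752.24000
P_0 = D_1/(1+r)^1 + D_2/(1+r)^2 + TV/(1+r)^2
    = 364926.19926 + 350450.34449 + 4648078.25329 = 5363454.79705

$5363454.80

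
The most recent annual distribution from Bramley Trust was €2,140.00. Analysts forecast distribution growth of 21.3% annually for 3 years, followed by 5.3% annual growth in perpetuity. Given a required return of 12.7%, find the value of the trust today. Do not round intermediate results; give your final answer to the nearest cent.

D_1 = 2595.82000
D_2 = 3148.72966
D_3 = 3819.40908
Terminal value at year 3: TV = D_3×(1+g_2)/(r−g_2) = 4021.83776/0.074 = 54349.15890
P_0 = D_1/(1+r)^1 + D_2/(1+r)^2 + D_3/(1+r)^3 + TV/(1+r)^3
    = 2303.30080 + 2479.06288 + 2668.23716 + 37968.29361 = 45418.89445

€45418.89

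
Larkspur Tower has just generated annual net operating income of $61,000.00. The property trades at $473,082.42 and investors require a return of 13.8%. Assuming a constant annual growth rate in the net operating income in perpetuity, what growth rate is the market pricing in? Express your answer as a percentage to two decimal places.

P = D₀(1+g)/(r−g) ⇒ P(r−g) = D₀(1+g) ⇒ g(P+D₀) = P·r − D₀
g = (P·r − D₀)/(P + D₀) = ($473,082.42×0.138 − $61,000.00) / ($473,082.42 + $61,000.00) = 0.008024

0.80%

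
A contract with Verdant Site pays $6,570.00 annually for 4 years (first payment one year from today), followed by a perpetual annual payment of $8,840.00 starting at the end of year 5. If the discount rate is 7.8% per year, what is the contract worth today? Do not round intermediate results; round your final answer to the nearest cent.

PV of 4-year annuity: $6,570.00 × [1 − (1+0.078)^−4] / 0.078 = 21857.89988
Perpetuity value at year 4: $8,840.00 / 0.078 = 113333.33333
PV of perpetuity: 113333.33333 / (1+0.078)^4 = 83923.31280
Total PV = 21857.89988 + 83923.31280 = 105781.21268

$105781.21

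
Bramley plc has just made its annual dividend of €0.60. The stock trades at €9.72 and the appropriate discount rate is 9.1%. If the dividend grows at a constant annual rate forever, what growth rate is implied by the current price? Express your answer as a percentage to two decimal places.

2.76%

P = D₀(1+g)/(r−g) ⇒ P(r−g) = D₀(1+g) ⇒ g(P+D₀) = P·r − D₀
g = (P·r − D₀)/(P + D₀) = (€9.72×0.091 − €0.60) / (€9.72 + €0.60) = 0.027570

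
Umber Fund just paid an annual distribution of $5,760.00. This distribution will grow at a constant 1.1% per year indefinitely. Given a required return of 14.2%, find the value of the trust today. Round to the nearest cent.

D₁ = D₀ × (1 + g) = $5,760.00 × 1.011 = $5,823.3600
Growing perpetuity: P = D₁ / (r − g) = $5,823.3600 / (0.142 − 0.011) = $44,453.13

$44453.13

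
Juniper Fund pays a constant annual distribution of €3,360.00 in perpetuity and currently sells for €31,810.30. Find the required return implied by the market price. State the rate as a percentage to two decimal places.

P = C/r ⇒ r = C/P = €3,360.00/€31,810.30 = 0.105626

10.56%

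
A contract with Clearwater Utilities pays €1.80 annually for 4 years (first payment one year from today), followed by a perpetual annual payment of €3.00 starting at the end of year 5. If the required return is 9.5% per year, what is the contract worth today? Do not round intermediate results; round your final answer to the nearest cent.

€27.73

PV of 4-year annuity: €1.80 × [1 − (1+0.095)^−4] / 0.095 = 5.76807
Perpetuity value at year 4: €3.00 / 0.095 = 31.57895
PV of perpetuity: 31.57895 / (1+0.095)^4 = 21.96550
Total PV = 5.76807 + 21.96550 = 27.73357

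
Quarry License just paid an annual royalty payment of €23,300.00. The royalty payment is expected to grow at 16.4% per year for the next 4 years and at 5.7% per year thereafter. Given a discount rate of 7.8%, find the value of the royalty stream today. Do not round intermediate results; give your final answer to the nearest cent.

€1707552.01

D_1 = 27121.20000
D_2 = 31569.07680
D_3 = 36746.40540
D_4 = 42772.81588
Terminal value at year 4: TV = D_4×(1+g_2)/(r−g_2) = 45210.86639/0.021 = 2152898.39929
P_0 = D_1/(1+r)^1 + D_2/(1+r)^2 + D_3/(1+r)^3 + D_4/(1+r)^4 + TV/(1+r)^4
    = 25158.81262 + 27165.91641 + 29333.14165 + 31673.26241 + 1594220.87461 = 1707552.00769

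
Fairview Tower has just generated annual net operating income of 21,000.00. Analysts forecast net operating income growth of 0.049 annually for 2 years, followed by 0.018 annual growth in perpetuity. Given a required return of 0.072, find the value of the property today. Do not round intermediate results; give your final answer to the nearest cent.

D_1 = 22029.00000
D_2 = 23108.42100
Terminal value at year 2: TV = D_2×(1+g_2)/(r−g_2) = 23524.37258/0.054 = 435636.52922
P_0 = D_1/(1+r)^1 + D_2/(1+r)^2 + TV/(1+r)^2
    = 20549.44030 + 20108.54746 + 379083.35760 = 419741.34536

419741.35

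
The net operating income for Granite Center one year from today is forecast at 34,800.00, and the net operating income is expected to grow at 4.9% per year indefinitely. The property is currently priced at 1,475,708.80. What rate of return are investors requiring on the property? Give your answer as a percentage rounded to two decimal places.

P = D₁/(r − g) ⇒ r = D₁/P + g = 34,800.0000/1,475,708.80 + 0.049 = 0.023582 + 0.049 = 0.072582

7.26%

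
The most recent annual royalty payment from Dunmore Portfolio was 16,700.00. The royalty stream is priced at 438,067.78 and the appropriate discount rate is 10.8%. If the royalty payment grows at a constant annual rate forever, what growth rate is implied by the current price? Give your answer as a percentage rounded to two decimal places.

6.73%

P = D₀(1+g)/(r−g) ⇒ P(r−g) = D₀(1+g) ⇒ g(P+D₀) = P·r − D₀
g = (P·r − D₀)/(P + D₀) = (438,067.78×0.108 − 16,700.00) / (438,067.78 + 16,700.00) = 0.067312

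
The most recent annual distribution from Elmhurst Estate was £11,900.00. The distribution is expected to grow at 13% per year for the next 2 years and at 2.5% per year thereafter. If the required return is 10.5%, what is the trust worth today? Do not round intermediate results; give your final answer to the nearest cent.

£184059.62

D_1 = 13447.00000
D_2 = 15195.11000
Terminal value at year 2: TV = D_2×(1+g_2)/(r−g_2) = 15574.98775/0.08 = 194687.34687
P_0 = D_1/(1+r)^1 + D_2/(1+r)^2 + TV/(1+r)^2
    = 12169.23077 + 12444.55273 + 159445.83188 = 184059.61538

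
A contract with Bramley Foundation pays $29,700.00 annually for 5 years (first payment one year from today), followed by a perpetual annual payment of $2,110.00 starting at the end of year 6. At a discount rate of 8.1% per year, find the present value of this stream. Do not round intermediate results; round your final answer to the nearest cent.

$135918.53

PV of 5-year annuity: $29,700.00 × [1 − (1+0.081)^−5] / 0.081 = 118271.60313
Perpetuity value at year 5: $2,110.00 / 0.081 = 26049.38272
PV of perpetuity: 26049.38272 / (1+0.081)^5 = 17646.92202
Total PV = 118271.60313 + 17646.92202 = 135918.52515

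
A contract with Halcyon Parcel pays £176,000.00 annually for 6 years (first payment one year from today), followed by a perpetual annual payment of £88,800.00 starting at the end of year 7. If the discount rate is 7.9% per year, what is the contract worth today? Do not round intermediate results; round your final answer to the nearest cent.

PV of 6-year annuity: £176,000.00 × [1 − (1+0.079)^−6] / 0.079 = 816100.98781
Perpetuity value at year 6: £88,800.00 / 0.079 = 1124050.63291
PV of perpetuity: 1124050.63291 / (1+0.079)^6 = 712290.58906
Total PV = 816100.98781 + 712290.58906 = 1528391.57687

£1528391.58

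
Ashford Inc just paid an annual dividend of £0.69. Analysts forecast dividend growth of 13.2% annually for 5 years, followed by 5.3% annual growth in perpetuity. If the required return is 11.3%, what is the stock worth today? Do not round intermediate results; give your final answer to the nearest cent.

D_1 = 0.78108
D_2 = 0.88418
D_3 = 1.00089
D_4 = 1.13301
D_5 = 1.28257
Terminal value at year 5: TV = D_5×(1+g_2)/(r−g_2) = 1.35055/0.06 = 22.50911
P_0 = D_1/(1+r)^1 + D_2/(1+r)^2 + D_3/(1+r)^3 + D_4/(1+r)^4 + D_5/(1+r)^5 + TV/(1+r)^5
    = 0.70178 + 0.71376 + 0.72594 + 0.73834 + 0.75094 + 13.17900 = 16.80976

£16.81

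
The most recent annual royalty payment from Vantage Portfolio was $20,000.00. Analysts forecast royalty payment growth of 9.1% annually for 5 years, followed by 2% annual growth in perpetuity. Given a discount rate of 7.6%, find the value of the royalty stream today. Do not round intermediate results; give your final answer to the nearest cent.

$494655.97

D_1 = 21820.00000
D_2 = 23805.62000
D_3 = 25971.93142
D_4 = 28335.37718
D_5 = 30913.89650
Terminal value at year 5: TV = D_5×(1+g_2)/(r−g_2) = 31532.17443/0.056 = 563074.54344
P_0 = D_1/(1+r)^1 + D_2/(1+r)^2 + D_3/(1+r)^3 + D_4/(1+r)^4 + D_5/(1+r)^5 + TV/(1+r)^5
    = 20278.81041 + 20561.50758 + 20848.14570 + 21138.77970 + 21433.46529 + 390395.26062 = 494655.96929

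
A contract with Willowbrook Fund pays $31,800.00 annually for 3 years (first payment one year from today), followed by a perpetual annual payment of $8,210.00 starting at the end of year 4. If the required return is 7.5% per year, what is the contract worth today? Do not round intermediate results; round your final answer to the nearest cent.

$170813.07

PV of 3-year annuity: $31,800.00 × [1 − (1+0.075)^−3] / 0.075 = 82696.71853
Perpetuity value at year 3: $8,210.00 / 0.075 = 109466.66667
PV of perpetuity: 109466.66667 / (1+0.075)^3 = 88116.35034
Total PV = 82696.71853 + 88116.35034 = 170813.06887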